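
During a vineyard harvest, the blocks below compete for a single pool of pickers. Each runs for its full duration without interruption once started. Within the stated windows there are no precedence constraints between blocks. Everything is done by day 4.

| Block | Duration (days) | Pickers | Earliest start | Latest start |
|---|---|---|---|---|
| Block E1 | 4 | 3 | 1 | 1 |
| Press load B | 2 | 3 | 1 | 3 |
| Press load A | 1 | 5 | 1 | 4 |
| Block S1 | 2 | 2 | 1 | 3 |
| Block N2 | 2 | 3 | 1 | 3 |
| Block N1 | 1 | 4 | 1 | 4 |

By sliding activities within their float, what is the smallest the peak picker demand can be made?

Early-start (Block E1@1, Press load B@1, Press load A@1, Block S1@1, Block N2@1, Block N1@1) gives peak 20: d1:20  d2:11  d3:3  d4:3.
Shift Press load A→3, Block S1→3, Block N1→4.
Schedule Block E1@1, Press load B@1, Press load A@3, Block S1@3, Block N2@1, Block N1@4: d1:9  d2:9  d3:10  d4:9 — peak 10.
Total picker-days = 37 over 4 days ⇒ peak ≥ ⌈37/4⌉ = 10, so 10 is optimal.

10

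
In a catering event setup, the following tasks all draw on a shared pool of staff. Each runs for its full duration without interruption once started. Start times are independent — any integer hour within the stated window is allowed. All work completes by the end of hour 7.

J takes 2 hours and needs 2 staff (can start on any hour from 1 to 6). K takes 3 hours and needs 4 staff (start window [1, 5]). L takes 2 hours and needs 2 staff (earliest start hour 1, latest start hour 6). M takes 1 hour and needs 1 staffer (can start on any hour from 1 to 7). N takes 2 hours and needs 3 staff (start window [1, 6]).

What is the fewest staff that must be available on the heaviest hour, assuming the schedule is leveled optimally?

4

Early-start (J@1, K@1, L@1, M@1, N@1) gives peak 12: h1:12  h2:11  h3:4  h4:0  h5:0  h6:0  h7:0.
Shift K→3, M→6, N→6.
Schedule J@1, K@3, L@1, M@6, N@6: h1:4  h2:4  h3:4  h4:4  h5:4  h6:4  h7:3 — peak 4.
Total staffer-hours = 27 over 7 hours ⇒ peak ≥ ⌈27/7⌉ = 4, so 4 is optimal.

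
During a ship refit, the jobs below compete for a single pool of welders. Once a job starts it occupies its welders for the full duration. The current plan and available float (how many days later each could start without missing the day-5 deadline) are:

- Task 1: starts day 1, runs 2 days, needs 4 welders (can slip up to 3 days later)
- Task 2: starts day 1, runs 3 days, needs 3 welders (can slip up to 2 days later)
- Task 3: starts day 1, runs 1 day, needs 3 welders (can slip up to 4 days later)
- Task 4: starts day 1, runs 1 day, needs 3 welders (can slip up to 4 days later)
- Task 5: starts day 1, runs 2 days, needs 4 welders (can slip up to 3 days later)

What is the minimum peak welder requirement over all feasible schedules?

Early-start (Task 1@1, Task 2@1, Task 3@1, Task 4@1, Task 5@1) gives peak 17: d1:17  d2:11  d3:3  d4:0  d5:0.
Shift Task 3→3, Task 4→4, Task 5→4.
Schedule Task 1@1, Task 2@1, Task 3@3, Task 4@4, Task 5@4: d1:7  d2:7  d3:6  d4:7  d5:4 — peak 7.
Total welder-days = 31 over 5 days ⇒ peak ≥ ⌈31/5⌉ = 7, so 7 is optimal.

7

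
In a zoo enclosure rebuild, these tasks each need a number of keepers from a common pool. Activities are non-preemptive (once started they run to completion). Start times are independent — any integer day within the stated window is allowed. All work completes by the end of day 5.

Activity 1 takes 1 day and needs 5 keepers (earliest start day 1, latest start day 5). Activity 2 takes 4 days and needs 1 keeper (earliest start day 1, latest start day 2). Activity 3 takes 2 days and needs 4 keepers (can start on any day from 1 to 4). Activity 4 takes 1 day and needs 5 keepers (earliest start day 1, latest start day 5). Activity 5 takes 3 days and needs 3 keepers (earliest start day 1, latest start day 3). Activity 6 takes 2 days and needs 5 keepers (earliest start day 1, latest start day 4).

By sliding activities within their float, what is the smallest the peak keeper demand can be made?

9

Early-start (Activity 1@1, Activity 2@1, Activity 3@1, Activity 4@1, Activity 5@1, Activity 6@1) gives peak 23: d1:23  d2:13  d3:4  d4:1  d5:0.
Shift Activity 3→4, Activity 4→5, Activity 6→2.
Schedule Activity 1@1, Activity 2@1, Activity 3@4, Activity 4@5, Activity 5@1, Activity 6@2: d1:9  d2:9  d3:9  d4:5  d5:9 — peak 9.
Total keeper-days = 41 over 5 days ⇒ peak ≥ ⌈41/5⌉ = 9, so 9 is optimal.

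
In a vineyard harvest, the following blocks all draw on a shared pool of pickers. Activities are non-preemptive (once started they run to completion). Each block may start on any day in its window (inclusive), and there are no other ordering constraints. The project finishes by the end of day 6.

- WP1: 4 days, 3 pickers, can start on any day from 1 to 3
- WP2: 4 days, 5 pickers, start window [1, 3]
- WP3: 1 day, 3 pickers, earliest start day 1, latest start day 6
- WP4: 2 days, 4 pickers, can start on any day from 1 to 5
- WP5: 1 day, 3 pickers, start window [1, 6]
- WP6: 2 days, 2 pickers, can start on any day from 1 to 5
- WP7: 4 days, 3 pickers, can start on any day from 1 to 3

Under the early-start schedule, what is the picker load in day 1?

At early start, day 1 has: WP1, WP2, WP3, WP4, WP5, WP6, WP7.
Demand: 3 + 5 + 3 + 4 + 3 + 2 + 3 = 23.

23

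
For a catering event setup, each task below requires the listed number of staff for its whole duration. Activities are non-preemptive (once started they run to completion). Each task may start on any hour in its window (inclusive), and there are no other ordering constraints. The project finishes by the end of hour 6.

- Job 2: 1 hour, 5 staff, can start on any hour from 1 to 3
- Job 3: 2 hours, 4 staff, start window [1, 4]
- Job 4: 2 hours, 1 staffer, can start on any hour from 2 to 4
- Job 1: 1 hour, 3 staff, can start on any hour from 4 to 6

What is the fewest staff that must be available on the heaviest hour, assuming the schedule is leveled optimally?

Early-start (Job 2@1, Job 3@1, Job 4@2, Job 1@4) gives peak 9: h1:9  h2:5  h3:1  h4:3  h5:0  h6:0.
Shift Job 3→2.
Schedule Job 2@1, Job 3@2, Job 4@2, Job 1@4: h1:5  h2:5  h3:5  h4:3  h5:0  h6:0 — peak 5.

5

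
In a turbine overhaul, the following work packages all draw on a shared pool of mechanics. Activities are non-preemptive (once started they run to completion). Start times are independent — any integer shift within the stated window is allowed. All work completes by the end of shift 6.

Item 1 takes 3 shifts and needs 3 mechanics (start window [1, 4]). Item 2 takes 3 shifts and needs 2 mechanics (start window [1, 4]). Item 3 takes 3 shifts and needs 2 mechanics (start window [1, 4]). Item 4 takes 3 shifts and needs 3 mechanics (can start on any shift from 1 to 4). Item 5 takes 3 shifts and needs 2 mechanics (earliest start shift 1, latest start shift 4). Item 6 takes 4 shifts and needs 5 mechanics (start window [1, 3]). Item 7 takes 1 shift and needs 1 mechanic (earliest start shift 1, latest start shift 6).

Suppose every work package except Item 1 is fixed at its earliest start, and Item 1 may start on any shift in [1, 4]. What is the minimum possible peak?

Item 1@1: s1:18  s2:17  s3:17  s4:5  s5:0  s6:0 → peak 18
Item 1@2: s1:15  s2:17  s3:17  s4:8  s5:0  s6:0 → peak 17
Item 1@3: s1:15  s2:14  s3:17  s4:8  s5:3  s6:0 → peak 17
Item 1@4: s1:15  s2:14  s3:14  s4:8  s5:3  s6:3 → peak 15
Best is Item 1@4, peak 15.

15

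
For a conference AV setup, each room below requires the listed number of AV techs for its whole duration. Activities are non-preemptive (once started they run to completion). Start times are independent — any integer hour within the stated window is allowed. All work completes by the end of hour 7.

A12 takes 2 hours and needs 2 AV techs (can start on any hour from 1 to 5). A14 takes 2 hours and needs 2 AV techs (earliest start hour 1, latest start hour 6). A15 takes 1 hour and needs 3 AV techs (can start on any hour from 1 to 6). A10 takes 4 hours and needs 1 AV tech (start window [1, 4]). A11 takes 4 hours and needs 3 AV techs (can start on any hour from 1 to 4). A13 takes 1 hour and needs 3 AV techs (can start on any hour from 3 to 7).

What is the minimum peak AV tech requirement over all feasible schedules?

Early-start (A12@1, A14@1, A15@1, A10@1, A11@1, A13@3) gives peak 11: h1:11  h2:8  h3:7  h4:4  h5:0  h6:0  h7:0.
Shift A14→2, A10→4, A11→3, A13→7.
Schedule A12@1, A14@2, A15@1, A10@4, A11@3, A13@7: h1:5  h2:4  h3:5  h4:4  h5:4  h6:4  h7:4 — peak 5.
Total AV tech-hours = 30 over 7 hours ⇒ peak ≥ ⌈30/7⌉ = 5, so 5 is optimal.

5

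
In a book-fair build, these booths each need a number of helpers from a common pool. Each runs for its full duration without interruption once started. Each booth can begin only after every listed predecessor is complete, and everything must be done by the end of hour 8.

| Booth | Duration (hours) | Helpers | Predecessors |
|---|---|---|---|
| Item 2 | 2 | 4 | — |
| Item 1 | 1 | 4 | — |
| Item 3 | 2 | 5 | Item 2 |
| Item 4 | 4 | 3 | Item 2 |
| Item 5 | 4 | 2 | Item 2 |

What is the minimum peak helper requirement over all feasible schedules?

7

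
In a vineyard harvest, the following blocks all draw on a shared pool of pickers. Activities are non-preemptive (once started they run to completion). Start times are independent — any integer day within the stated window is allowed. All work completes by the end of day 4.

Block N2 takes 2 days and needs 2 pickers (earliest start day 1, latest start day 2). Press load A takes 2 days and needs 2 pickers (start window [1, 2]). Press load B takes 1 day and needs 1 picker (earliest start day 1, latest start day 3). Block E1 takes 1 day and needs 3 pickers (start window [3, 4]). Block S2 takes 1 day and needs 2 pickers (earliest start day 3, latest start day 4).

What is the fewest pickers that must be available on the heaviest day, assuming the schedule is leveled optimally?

4

Early-start (Block N2@1, Press load A@1, Press load B@1, Block E1@3, Block S2@3) gives peak 5: d1:5  d2:4  d3:5  d4:0.
Shift Press load B→3, Block S2→4.
Schedule Block N2@1, Press load A@1, Press load B@3, Block E1@3, Block S2@4: d1:4  d2:4  d3:4  d4:2 — peak 4.
Total picker-days = 14 over 4 days ⇒ peak ≥ ⌈14/4⌉ = 4, so 4 is optimal.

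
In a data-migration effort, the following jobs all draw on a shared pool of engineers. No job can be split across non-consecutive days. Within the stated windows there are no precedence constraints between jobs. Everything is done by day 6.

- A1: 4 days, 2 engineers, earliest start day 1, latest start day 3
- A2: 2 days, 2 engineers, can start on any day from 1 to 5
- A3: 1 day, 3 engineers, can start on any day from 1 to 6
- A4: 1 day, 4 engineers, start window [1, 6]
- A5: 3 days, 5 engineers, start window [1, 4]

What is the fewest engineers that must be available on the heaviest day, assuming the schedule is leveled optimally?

Early-start (A1@1, A2@1, A3@1, A4@1, A5@1) gives peak 16: d1:16  d2:9  d3:7  d4:2  d5:0  d6:0.
Shift A4→3, A5→4.
Schedule A1@1, A2@1, A3@1, A4@3, A5@4: d1:7  d2:4  d3:6  d4:7  d5:5  d6:5 — peak 7.

7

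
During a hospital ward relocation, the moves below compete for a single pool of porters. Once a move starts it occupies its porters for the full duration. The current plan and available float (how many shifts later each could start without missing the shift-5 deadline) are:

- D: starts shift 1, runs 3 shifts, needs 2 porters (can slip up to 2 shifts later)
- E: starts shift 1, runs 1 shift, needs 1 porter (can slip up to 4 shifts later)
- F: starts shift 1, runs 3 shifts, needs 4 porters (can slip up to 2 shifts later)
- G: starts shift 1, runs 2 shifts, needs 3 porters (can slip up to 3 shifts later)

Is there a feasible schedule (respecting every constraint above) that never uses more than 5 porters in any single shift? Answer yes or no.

no

The minimum achievable peak is 6; 5 < 6, so no feasible schedule stays within the cap.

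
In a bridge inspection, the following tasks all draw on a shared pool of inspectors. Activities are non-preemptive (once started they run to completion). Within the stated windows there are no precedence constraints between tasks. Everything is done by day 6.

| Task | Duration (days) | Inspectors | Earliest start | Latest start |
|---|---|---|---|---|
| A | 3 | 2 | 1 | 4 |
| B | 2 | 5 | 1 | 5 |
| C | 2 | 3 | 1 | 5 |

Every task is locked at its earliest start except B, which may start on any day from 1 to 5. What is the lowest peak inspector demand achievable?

B@1: d1:10  d2:10  d3:2  d4:0  d5:0  d6:0 → peak 10
B@2: d1:5  d2:10  d3:7  d4:0  d5:0  d6:0 → peak 10
B@3: d1:5  d2:5  d3:7  d4:5  d5:0  d6:0 → peak 7
B@4: d1:5  d2:5  d3:2  d4:5  d5:5  d6:0 → peak 5
B@5: d1:5  d2:5  d3:2  d4:0  d5:5  d6:5 → peak 5
Best is B@4, peak 5.

5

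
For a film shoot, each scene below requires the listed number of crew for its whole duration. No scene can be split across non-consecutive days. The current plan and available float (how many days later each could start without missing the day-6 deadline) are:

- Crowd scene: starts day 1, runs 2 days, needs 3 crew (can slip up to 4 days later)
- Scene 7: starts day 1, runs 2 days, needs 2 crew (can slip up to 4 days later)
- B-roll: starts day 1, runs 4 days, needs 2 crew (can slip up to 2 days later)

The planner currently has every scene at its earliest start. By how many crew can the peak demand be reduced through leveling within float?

Early-start peak: d1:7  d2:7  d3:2  d4:2  d5:0  d6:0 ⇒ 7.
Leveled (Crowd scene@1, Scene 7@3, B-roll@3): d1:3  d2:3  d3:4  d4:4  d5:2  d6:2 ⇒ 4.
Reduction 7 − 4 = 3.

3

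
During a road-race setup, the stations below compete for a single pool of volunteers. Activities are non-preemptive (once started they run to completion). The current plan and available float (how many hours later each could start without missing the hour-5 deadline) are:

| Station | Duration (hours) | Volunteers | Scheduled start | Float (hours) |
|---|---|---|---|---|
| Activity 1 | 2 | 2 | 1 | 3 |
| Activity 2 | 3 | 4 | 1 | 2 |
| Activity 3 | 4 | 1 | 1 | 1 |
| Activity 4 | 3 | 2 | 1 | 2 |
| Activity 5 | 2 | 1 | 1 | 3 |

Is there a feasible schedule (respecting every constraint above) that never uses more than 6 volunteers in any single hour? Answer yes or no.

The minimum achievable peak is 7; 6 < 7, so no feasible schedule stays within the cap.

no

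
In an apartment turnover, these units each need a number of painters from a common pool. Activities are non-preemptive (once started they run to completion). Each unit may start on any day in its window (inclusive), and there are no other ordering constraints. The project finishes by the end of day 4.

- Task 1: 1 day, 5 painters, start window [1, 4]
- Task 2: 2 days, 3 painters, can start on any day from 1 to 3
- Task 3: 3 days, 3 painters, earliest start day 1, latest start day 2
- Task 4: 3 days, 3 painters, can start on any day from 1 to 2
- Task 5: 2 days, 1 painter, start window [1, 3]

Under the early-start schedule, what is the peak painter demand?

15

Early-start schedule: Task 1@1, Task 2@1, Task 3@1, Task 4@1, Task 5@1.
Load per day: day 1: 15, day 2: 10, day 3: 6, day 4: 0.
Peak is 15.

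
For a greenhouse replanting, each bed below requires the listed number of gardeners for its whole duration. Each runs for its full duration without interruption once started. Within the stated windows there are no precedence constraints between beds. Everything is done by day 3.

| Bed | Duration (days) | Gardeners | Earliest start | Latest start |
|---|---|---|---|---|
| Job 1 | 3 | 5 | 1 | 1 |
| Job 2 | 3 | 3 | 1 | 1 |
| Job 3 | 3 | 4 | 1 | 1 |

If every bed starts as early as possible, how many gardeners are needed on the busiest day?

Early-start schedule: Job 1@1, Job 2@1, Job 3@1.
Load per day: day 1: 12, day 2: 12, day 3: 12.
Peak is 12.

12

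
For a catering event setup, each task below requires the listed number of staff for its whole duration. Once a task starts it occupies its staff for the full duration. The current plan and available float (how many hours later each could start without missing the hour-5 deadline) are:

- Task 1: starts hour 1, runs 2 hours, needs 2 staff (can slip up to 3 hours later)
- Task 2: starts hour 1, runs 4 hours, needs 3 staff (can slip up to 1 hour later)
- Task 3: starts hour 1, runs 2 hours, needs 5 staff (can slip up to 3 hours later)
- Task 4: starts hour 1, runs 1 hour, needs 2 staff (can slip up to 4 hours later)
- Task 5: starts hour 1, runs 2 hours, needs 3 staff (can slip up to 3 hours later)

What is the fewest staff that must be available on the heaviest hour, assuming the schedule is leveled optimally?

Early-start (Task 1@1, Task 2@1, Task 3@1, Task 4@1, Task 5@1) gives peak 15: h1:15  h2:13  h3:3  h4:3  h5:0.
Shift Task 3→3, Task 4→5.
Schedule Task 1@1, Task 2@1, Task 3@3, Task 4@5, Task 5@1: h1:8  h2:8  h3:8  h4:8  h5:2 — peak 8.

8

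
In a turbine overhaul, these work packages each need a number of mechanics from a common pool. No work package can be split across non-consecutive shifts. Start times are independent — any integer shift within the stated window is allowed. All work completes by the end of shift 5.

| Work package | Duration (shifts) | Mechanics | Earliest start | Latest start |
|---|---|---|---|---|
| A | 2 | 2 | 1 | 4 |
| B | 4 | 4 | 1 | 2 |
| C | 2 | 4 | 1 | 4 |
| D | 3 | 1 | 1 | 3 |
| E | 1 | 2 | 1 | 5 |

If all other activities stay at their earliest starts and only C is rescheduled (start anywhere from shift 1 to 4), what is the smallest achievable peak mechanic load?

C@1: s1:13  s2:11  s3:5  s4:4  s5:0 → peak 13
C@2: s1:9  s2:11  s3:9  s4:4  s5:0 → peak 11
C@3: s1:9  s2:7  s3:9  s4:8  s5:0 → peak 9
C@4: s1:9  s2:7  s3:5  s4:8  s5:4 → peak 9
Best is C@3, peak 9.

9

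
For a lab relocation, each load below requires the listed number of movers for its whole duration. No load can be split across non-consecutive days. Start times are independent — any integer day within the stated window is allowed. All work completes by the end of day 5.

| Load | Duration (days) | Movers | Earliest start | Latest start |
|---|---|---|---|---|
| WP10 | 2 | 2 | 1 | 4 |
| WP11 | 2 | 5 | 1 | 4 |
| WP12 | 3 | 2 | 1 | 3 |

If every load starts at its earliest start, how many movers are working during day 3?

2

At early start, day 3 has: WP12.
Demand: 2 = 2.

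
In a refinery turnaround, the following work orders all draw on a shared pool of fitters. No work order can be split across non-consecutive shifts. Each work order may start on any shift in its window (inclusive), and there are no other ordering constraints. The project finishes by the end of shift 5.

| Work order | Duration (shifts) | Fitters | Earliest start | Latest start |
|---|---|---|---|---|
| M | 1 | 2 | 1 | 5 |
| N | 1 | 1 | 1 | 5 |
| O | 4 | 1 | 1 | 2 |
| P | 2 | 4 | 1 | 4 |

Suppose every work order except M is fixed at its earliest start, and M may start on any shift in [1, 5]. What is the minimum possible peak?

6

M@1: s1:8  s2:5  s3:1  s4:1  s5:0 → peak 8
M@2: s1:6  s2:7  s3:1  s4:1  s5:0 → peak 7
M@3: s1:6  s2:5  s3:3  s4:1  s5:0 → peak 6
M@4: s1:6  s2:5  s3:1  s4:3  s5:0 → peak 6
M@5: s1:6  s2:5  s3:1  s4:1  s5:2 → peak 6
Best is M@3, peak 6.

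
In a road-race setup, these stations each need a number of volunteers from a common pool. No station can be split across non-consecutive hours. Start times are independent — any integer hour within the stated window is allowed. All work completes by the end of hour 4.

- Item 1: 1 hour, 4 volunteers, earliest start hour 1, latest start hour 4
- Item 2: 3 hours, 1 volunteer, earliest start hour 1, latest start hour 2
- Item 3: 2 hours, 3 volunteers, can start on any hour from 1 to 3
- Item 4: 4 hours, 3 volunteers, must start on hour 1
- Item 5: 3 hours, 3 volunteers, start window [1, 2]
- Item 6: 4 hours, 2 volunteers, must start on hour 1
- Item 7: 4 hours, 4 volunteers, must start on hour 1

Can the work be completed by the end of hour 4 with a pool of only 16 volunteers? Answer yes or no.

Schedule Item 1@1, Item 2@1, Item 3@2, Item 4@1, Item 5@2, Item 6@1, Item 7@1: h1:14  h2:16  h3:16  h4:12 — peak 16 ≤ 16.

yes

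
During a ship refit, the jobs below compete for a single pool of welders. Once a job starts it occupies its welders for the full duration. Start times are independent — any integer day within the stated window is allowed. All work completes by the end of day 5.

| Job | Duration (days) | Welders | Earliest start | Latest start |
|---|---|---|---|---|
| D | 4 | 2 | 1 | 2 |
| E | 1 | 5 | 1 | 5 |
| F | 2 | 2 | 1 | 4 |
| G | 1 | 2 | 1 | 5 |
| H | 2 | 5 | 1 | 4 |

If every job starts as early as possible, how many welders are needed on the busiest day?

Early-start schedule: D@1, E@1, F@1, G@1, H@1.
Load per day: day 1: 16, day 2: 9, day 3: 2, day 4: 2, day 5: 0.
Peak is 16.

16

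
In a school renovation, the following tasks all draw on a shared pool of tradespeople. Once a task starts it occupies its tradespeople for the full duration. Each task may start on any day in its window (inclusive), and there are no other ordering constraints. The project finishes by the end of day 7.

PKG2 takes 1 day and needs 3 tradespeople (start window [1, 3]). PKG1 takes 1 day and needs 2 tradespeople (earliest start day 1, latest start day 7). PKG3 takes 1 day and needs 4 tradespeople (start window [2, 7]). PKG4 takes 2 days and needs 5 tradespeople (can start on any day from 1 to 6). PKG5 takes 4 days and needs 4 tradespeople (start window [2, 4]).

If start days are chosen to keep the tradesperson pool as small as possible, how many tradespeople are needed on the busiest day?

7

Early-start (PKG2@1, PKG1@1, PKG3@2, PKG4@1, PKG5@2) gives peak 13: d1:10  d2:13  d3:4  d4:4  d5:4  d6:0  d7:0.
Shift PKG2→3, PKG3→3, PKG5→4.
Schedule PKG2@3, PKG1@1, PKG3@3, PKG4@1, PKG5@4: d1:7  d2:5  d3:7  d4:4  d5:4  d6:4  d7:4 — peak 7.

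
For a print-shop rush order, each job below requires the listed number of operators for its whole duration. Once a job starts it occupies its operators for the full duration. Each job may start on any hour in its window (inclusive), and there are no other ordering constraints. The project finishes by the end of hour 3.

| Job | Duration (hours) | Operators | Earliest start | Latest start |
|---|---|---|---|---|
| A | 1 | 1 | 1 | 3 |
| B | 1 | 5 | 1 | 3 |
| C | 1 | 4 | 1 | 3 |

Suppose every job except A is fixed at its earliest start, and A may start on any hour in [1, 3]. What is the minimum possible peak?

9

A@1: h1:10  h2:0  h3:0 → peak 10
A@2: h1:9  h2:1  h3:0 → peak 9
A@3: h1:9  h2:0  h3:1 → peak 9
Best is A@2, peak 9.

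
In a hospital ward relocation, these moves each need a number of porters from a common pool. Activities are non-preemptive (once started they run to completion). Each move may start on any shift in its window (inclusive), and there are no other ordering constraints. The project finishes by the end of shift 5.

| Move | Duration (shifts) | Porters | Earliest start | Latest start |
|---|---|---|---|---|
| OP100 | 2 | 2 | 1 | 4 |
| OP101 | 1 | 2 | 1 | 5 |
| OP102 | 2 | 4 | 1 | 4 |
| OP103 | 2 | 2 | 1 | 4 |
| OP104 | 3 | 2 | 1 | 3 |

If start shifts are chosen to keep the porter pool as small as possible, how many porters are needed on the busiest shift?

Early-start (OP100@1, OP101@1, OP102@1, OP103@1, OP104@1) gives peak 12: s1:12  s2:10  s3:2  s4:0  s5:0.
Shift OP102→2, OP103→4, OP104→3.
Schedule OP100@1, OP101@1, OP102@2, OP103@4, OP104@3: s1:4  s2:6  s3:6  s4:4  s5:4 — peak 6.

6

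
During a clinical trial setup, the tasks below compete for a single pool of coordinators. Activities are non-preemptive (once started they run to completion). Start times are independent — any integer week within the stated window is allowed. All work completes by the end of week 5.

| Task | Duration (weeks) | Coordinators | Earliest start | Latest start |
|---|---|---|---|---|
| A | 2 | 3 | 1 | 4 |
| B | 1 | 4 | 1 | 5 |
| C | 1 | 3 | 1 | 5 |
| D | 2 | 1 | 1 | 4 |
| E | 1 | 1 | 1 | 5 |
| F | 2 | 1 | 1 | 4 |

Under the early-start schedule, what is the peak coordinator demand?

Early-start schedule: A@1, B@1, C@1, D@1, E@1, F@1.
Load per week: week 1: 13, week 2: 5, week 3: 0, week 4: 0, week 5: 0.
Peak is 13.

13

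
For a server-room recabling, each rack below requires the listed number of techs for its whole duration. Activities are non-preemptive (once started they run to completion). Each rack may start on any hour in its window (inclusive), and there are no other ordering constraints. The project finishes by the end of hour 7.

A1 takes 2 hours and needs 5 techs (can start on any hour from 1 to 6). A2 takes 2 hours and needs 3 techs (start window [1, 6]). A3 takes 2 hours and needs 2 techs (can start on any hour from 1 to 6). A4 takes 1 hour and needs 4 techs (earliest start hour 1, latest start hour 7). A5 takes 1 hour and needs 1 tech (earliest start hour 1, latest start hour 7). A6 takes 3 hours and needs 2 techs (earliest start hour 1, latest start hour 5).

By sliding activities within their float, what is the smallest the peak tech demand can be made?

Early-start (A1@1, A2@1, A3@1, A4@1, A5@1, A6@1) gives peak 17: h1:17  h2:12  h3:2  h4:0  h5:0  h6:0  h7:0.
Shift A2→3, A3→5, A4→7, A5→3, A6→4.
Schedule A1@1, A2@3, A3@5, A4@7, A5@3, A6@4: h1:5  h2:5  h3:4  h4:5  h5:4  h6:4  h7:4 — peak 5.
Total tech-hours = 31 over 7 hours ⇒ peak ≥ ⌈31/7⌉ = 5, so 5 is optimal.

5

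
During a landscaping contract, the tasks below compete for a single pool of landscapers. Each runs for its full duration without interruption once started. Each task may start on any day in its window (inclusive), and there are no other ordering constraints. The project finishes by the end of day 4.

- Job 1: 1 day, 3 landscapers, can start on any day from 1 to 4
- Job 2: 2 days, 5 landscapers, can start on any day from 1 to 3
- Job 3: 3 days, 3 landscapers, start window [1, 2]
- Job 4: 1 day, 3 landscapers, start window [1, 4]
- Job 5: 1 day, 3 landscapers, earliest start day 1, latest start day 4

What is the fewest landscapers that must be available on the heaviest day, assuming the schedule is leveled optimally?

8

Early-start (Job 1@1, Job 2@1, Job 3@1, Job 4@1, Job 5@1) gives peak 17: d1:17  d2:8  d3:3  d4:0.
Shift Job 3→2, Job 4→3, Job 5→4.
Schedule Job 1@1, Job 2@1, Job 3@2, Job 4@3, Job 5@4: d1:8  d2:8  d3:6  d4:6 — peak 8.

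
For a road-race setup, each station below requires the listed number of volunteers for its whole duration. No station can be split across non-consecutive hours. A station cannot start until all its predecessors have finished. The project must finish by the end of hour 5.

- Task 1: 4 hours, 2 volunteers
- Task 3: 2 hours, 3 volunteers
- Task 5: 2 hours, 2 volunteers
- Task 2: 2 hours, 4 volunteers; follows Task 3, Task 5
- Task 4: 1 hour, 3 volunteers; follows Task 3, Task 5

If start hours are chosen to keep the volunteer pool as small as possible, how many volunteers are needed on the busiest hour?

Early-start (Task 1@1, Task 3@1, Task 5@1, Task 2@3, Task 4@3) gives peak 9: h1:7  h2:7  h3:9  h4:6  h5:0.
Shift Task 4→5.
Schedule Task 1@1, Task 3@1, Task 5@1, Task 2@3, Task 4@5: h1:7  h2:7  h3:6  h4:6  h5:3 — peak 7.
No arrangement of the 24 feasible schedules does better.

7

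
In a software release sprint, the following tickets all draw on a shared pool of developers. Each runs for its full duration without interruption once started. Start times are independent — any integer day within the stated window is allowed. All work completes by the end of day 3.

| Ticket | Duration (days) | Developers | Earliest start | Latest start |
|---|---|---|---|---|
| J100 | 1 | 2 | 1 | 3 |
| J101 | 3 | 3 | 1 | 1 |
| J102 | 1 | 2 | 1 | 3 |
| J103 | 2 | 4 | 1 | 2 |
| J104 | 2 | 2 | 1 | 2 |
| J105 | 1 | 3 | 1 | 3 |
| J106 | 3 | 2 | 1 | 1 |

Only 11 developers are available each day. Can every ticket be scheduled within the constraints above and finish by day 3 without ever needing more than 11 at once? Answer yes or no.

no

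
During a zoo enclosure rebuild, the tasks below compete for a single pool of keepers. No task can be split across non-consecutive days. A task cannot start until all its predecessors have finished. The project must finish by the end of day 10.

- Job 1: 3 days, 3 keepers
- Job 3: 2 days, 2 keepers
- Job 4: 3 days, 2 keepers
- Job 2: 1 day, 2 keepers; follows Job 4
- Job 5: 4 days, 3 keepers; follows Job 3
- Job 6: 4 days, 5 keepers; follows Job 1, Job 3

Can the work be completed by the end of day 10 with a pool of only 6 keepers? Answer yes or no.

The minimum achievable peak is 7; 6 < 7, so no feasible schedule stays within the cap.

no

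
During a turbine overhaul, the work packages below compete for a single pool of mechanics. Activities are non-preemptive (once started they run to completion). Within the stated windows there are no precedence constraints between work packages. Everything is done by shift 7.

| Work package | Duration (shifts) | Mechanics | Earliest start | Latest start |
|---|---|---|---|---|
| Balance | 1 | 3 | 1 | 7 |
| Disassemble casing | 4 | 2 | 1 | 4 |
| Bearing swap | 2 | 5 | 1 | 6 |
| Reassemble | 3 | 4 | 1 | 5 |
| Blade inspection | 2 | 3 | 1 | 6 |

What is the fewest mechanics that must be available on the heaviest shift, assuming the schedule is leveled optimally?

6

Early-start (Balance@1, Disassemble casing@1, Bearing swap@1, Reassemble@1, Blade inspection@1) gives peak 17: s1:17  s2:14  s3:6  s4:2  s5:0  s6:0  s7:0.
Shift Disassemble casing→2, Bearing swap→6, Reassemble→3.
Schedule Balance@1, Disassemble casing@2, Bearing swap@6, Reassemble@3, Blade inspection@1: s1:6  s2:5  s3:6  s4:6  s5:6  s6:5  s7:5 — peak 6.
Total mechanic-shifts = 39 over 7 shifts ⇒ peak ≥ ⌈39/7⌉ = 6, so 6 is optimal.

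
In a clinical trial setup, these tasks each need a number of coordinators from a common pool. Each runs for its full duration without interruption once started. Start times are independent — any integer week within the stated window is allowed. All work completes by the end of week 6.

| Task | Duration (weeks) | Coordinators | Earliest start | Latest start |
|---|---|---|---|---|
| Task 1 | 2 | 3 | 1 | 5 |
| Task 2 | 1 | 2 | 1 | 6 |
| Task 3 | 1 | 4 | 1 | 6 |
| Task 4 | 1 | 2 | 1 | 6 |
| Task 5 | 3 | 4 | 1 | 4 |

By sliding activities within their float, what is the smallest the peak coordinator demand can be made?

5

Early-start (Task 1@1, Task 2@1, Task 3@1, Task 4@1, Task 5@1) gives peak 15: w1:15  w2:7  w3:4  w4:0  w5:0  w6:0.
Shift Task 3→3, Task 4→2, Task 5→4.
Schedule Task 1@1, Task 2@1, Task 3@3, Task 4@2, Task 5@4: w1:5  w2:5  w3:4  w4:4  w5:4  w6:4 — peak 5.
Total coordinator-weeks = 26 over 6 weeks ⇒ peak ≥ ⌈26/6⌉ = 5, so 5 is optimal.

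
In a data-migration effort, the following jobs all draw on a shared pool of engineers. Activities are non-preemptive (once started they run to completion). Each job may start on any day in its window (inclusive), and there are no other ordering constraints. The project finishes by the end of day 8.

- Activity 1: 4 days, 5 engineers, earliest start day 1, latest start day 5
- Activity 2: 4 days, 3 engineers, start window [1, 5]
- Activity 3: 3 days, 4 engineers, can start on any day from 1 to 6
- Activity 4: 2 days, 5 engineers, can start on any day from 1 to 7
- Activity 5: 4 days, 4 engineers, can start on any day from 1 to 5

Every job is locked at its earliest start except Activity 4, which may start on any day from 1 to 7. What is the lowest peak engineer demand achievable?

16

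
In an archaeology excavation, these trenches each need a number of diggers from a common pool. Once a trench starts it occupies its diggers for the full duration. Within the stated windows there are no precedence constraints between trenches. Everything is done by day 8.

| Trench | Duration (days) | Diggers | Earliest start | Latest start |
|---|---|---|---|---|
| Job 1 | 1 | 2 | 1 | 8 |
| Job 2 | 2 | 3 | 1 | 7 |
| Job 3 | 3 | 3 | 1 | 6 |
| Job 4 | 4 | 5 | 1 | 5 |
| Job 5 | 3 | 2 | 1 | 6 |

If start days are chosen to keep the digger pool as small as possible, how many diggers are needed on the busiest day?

7

Early-start (Job 1@1, Job 2@1, Job 3@1, Job 4@1, Job 5@1) gives peak 15: d1:15  d2:13  d3:10  d4:5  d5:0  d6:0  d7:0  d8:0.
Shift Job 3→2, Job 4→5, Job 5→3.
Schedule Job 1@1, Job 2@1, Job 3@2, Job 4@5, Job 5@3: d1:5  d2:6  d3:5  d4:5  d5:7  d6:5  d7:5  d8:5 — peak 7.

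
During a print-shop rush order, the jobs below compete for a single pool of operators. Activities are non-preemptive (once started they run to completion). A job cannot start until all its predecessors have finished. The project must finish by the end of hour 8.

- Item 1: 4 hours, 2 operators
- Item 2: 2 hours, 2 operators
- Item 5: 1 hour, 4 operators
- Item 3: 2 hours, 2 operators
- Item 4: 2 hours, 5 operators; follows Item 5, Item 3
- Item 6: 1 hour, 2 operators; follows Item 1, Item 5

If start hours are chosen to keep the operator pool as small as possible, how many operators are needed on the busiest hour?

Early-start (Item 1@1, Item 2@1, Item 5@1, Item 3@1, Item 4@3, Item 6@5) gives peak 10: h1:10  h2:6  h3:7  h4:7  h5:2  h6:0  h7:0  h8:0.
Shift Item 5→5, Item 3→3, Item 4→6, Item 6→8.
Schedule Item 1@1, Item 2@1, Item 5@5, Item 3@3, Item 4@6, Item 6@8: h1:4  h2:4  h3:4  h4:4  h5:4  h6:5  h7:5  h8:2 — peak 5.

5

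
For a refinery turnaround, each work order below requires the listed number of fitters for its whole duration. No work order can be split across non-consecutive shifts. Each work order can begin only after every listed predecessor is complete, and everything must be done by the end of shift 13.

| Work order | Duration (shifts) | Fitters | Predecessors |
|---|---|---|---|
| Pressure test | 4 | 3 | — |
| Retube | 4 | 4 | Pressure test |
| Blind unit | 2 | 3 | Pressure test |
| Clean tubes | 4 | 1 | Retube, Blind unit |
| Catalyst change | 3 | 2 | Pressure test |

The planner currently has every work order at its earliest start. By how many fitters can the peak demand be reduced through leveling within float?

Early-start peak: s1:3  s2:3  s3:3  s4:3  s5:9  s6:9  s7:6  s8:4  s9:1  s10:1  s11:1  s12:1  s13:0 ⇒ 9.
Leveled (Pressure test@1, Retube@5, Blind unit@5, Clean tubes@9, Catalyst change@7): s1:3  s2:3  s3:3  s4:3  s5:7  s6:7  s7:6  s8:6  s9:3  s10:1  s11:1  s12:1  s13:0 ⇒ 7.
Reduction 9 − 7 = 2.

2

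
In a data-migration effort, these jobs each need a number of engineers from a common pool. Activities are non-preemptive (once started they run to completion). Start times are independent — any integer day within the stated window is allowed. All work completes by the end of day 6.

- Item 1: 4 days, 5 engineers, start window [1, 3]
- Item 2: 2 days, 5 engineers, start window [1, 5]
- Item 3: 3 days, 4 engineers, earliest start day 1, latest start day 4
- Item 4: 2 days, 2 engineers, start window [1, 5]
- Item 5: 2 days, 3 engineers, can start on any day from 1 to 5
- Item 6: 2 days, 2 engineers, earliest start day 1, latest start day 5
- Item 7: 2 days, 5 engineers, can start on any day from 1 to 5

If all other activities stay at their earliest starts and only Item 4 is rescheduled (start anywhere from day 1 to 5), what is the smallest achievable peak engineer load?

24

Item 4@1: d1:26  d2:26  d3:9  d4:5  d5:0  d6:0 → peak 26
Item 4@2: d1:24  d2:26  d3:11  d4:5  d5:0  d6:0 → peak 26
Item 4@3: d1:24  d2:24  d3:11  d4:7  d5:0  d6:0 → peak 24
Item 4@4: d1:24  d2:24  d3:9  d4:7  d5:2  d6:0 → peak 24
Item 4@5: d1:24  d2:24  d3:9  d4:5  d5:2  d6:2 → peak 24
Best is Item 4@3, peak 24.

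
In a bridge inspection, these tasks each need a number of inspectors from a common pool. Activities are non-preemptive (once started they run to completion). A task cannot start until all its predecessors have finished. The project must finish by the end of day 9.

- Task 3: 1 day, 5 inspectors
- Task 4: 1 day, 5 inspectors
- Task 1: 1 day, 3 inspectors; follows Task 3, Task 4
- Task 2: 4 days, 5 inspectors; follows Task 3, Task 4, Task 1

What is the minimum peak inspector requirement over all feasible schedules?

Early-start (Task 3@1, Task 4@1, Task 1@2, Task 2@3) gives peak 10: d1:10  d2:3  d3:5  d4:5  d5:5  d6:5  d7:0  d8:0  d9:0.
Shift Task 4→2, Task 1→3, Task 2→4.
Schedule Task 3@1, Task 4@2, Task 1@3, Task 2@4: d1:5  d2:5  d3:3  d4:5  d5:5  d6:5  d7:5  d8:0  d9:0 — peak 5.

5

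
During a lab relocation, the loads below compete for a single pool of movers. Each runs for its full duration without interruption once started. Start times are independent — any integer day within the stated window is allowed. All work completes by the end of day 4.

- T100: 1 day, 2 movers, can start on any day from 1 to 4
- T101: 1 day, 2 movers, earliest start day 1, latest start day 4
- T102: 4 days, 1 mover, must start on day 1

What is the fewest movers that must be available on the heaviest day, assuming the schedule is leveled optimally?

Early-start (T100@1, T101@1, T102@1) gives peak 5: d1:5  d2:1  d3:1  d4:1.
Shift T101→2.
Schedule T100@1, T101@2, T102@1: d1:3  d2:3  d3:1  d4:1 — peak 3.
No arrangement of the 16 feasible schedules does better.

3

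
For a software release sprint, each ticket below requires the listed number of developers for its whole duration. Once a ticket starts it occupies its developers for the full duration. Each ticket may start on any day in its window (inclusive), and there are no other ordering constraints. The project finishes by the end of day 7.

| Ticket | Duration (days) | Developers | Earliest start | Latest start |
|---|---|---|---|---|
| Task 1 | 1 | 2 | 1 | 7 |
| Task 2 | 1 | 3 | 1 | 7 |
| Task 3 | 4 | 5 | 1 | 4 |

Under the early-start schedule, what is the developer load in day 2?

At early start, day 2 has: Task 3.
Demand: 5 = 5.

5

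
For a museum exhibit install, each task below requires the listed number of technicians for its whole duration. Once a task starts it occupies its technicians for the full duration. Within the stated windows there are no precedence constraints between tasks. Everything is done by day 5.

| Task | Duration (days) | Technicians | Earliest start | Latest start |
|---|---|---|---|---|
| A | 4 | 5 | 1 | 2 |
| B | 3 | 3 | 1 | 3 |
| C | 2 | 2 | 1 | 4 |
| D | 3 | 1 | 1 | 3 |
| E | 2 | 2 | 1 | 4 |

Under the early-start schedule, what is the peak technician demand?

Early-start schedule: A@1, B@1, C@1, D@1, E@1.
Load per day: day 1: 13, day 2: 13, day 3: 9, day 4: 5, day 5: 0.
Peak is 13.

13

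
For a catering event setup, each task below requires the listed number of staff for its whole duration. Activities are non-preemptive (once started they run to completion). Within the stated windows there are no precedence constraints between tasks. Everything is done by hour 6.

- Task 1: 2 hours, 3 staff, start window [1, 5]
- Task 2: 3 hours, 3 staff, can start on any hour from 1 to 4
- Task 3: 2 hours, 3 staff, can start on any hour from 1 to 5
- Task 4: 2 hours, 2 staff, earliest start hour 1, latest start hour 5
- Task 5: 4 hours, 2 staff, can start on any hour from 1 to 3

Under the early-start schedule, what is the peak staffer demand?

Early-start schedule: Task 1@1, Task 2@1, Task 3@1, Task 4@1, Task 5@1.
Load per hour: hour 1: 13, hour 2: 13, hour 3: 5, hour 4: 2, hour 5: 0, hour 6: 0.
Peak is 13.

13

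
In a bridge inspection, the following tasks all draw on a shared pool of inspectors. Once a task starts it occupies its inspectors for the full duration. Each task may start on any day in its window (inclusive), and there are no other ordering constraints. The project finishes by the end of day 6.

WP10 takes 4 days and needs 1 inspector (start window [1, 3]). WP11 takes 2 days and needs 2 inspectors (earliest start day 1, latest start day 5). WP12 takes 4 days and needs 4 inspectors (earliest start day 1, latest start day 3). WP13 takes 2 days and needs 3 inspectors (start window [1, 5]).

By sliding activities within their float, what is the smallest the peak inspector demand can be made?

Early-start (WP10@1, WP11@1, WP12@1, WP13@1) gives peak 10: d1:10  d2:10  d3:5  d4:5  d5:0  d6:0.
Shift WP11→5, WP13→5.
Schedule WP10@1, WP11@5, WP12@1, WP13@5: d1:5  d2:5  d3:5  d4:5  d5:5  d6:5 — peak 5.
Total inspector-days = 30 over 6 days ⇒ peak ≥ ⌈30/6⌉ = 5, so 5 is optimal.

5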